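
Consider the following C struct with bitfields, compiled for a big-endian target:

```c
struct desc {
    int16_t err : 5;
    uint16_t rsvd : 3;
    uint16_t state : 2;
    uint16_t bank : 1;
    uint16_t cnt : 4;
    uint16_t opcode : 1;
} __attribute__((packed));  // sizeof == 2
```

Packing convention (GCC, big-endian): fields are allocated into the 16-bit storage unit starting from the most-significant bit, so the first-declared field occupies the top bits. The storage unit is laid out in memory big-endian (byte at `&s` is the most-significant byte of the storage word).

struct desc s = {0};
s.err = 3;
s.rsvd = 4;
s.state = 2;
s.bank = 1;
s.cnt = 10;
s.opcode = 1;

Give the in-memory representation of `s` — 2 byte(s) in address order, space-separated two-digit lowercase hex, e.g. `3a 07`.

1c b5

err:5 = 3 → 0x3 << 11 → word 0x1800
rsvd:3 = 4 → 0x4 << 8 → word 0x1c00
state:2 = 2 → 0x2 << 6 → word 0x1c80
bank:1 = 1 → 0x1 << 5 → word 0x1ca0
cnt:4 = 10 → 0xa << 1 → word 0x1cb4
opcode:1 = 1 → 0x1 << 0 → word 0x1cb5
word = 0x1cb5 → big-endian bytes:
  [0]=0x1c  [1]=0xb5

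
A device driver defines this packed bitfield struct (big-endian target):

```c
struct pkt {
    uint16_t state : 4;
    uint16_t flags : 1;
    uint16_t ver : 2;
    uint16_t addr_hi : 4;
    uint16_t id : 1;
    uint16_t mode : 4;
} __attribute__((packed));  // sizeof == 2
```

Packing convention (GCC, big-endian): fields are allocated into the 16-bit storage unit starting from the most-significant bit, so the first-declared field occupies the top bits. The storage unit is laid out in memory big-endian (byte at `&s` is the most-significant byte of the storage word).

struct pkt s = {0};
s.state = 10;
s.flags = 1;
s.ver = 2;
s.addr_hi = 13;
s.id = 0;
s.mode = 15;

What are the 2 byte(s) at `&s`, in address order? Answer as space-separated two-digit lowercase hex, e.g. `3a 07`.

ad af

state (4b) val=10 bits=0xa at bit 12: 0xa000
flags (1b) val=1 bits=0x1 at bit 11: 0xa800
ver (2b) val=2 bits=0x2 at bit 9: 0xac00
addr_hi (4b) val=13 bits=0xd at bit 5: 0xada0
id (1b) val=0 bits=0x0 at bit 4: 0xada0
mode (4b) val=15 bits=0xf at bit 0: 0xadaf
word = 0xadaf → big-endian bytes:
  [0]=0xad  [1]=0xaf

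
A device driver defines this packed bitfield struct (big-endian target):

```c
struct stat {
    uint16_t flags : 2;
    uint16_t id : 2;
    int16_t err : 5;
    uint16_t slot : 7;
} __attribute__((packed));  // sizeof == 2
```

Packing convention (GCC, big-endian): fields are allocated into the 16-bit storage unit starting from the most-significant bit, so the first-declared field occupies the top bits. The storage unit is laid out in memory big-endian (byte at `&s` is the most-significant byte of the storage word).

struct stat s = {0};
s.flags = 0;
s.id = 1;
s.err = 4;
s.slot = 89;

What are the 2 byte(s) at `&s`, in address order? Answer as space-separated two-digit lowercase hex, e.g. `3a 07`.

12 59

flags (2b) val=0 bits=0x0 at bit 14: 0x0000
id (2b) val=1 bits=0x1 at bit 12: 0x1000
err (5b) val=4 bits=0x4 at bit 7: 0x1200
slot (7b) val=89 bits=0x59 at bit 0: 0x1259
word = 0x1259 → big-endian bytes:
  [0]=0x12  [1]=0x59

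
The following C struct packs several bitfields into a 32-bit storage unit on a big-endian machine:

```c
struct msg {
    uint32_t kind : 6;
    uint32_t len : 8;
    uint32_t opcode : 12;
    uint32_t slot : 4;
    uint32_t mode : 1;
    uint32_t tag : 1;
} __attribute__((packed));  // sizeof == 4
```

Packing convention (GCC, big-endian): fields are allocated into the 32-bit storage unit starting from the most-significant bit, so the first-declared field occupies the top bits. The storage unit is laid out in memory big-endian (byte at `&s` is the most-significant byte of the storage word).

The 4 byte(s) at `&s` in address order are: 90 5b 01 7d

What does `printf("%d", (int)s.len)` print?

[0]=0x90 [1]=0x5b [2]=0x01 [3]=0x7d (big-endian) → word 0x905b017d
kind:6 @ bit 26 → (0x905b017d>>26)&0x3f = 0x24
len:8 @ bit 18 → (0x905b017d>>18)&0xff = 0x16  ←
opcode:12 @ bit 6 → (0x905b017d>>6)&0xfff = 0xc05
slot:4 @ bit 2 → (0x905b017d>>2)&0xf = 0xf
mode:1 @ bit 1 → (0x905b017d>>1)&0x1 = 0x0
tag:1 @ bit 0 → (0x905b017d>>0)&0x1 = 0x1

22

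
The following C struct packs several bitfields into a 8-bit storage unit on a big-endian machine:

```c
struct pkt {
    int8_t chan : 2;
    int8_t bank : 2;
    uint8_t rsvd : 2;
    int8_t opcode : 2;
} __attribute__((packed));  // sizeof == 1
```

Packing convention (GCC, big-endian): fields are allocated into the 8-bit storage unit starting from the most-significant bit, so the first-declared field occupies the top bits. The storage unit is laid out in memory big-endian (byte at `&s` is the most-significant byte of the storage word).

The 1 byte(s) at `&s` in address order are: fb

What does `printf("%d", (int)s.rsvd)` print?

[0]=0xfb (big-endian) → word 0xfb
chan [6+:2] = (word>>6) & 0x3 = 3
bank [4+:2] = (word>>4) & 0x3 = 3
rsvd [2+:2] = (word>>2) & 0x3 = 2  ←
opcode [0+:2] = (word>>0) & 0x3 = 3

2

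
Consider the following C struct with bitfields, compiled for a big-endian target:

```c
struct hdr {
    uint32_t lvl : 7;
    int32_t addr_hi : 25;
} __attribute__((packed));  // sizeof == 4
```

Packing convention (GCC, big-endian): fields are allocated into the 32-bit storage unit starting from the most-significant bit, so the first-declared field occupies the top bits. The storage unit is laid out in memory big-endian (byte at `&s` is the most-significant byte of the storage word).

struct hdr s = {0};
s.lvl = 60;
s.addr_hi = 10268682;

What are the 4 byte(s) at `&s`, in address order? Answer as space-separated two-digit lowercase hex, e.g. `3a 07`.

lvl (7b) val=60 bits=0x3c at bit 25: 0x78000000
addr_hi (25b) val=10268682 bits=0x9cb00a at bit 0: 0x789cb00a
word = 0x789cb00a → big-endian bytes:
  [0]=0x78  [1]=0x9c  [2]=0xb0  [3]=0x0a

78 9c b0 0a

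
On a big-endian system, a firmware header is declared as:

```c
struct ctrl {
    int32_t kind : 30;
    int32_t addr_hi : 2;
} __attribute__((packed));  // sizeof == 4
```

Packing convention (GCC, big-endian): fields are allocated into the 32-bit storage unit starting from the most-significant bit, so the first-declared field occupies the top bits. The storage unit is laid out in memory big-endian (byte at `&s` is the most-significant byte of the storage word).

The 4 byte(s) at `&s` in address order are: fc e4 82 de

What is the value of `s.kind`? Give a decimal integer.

[0]=0xfc [1]=0xe4 [2]=0x82 [3]=0xde (big-endian) → word 0xfce482de
kind [2+:30] = (word>>2) & 0x3fffffff = 1060708535  ←
addr_hi [0+:2] = (word>>0) & 0x3 = 2
kind signed 30b, MSB=1: 1060708535 - 1073741824 = -13033289

-13033289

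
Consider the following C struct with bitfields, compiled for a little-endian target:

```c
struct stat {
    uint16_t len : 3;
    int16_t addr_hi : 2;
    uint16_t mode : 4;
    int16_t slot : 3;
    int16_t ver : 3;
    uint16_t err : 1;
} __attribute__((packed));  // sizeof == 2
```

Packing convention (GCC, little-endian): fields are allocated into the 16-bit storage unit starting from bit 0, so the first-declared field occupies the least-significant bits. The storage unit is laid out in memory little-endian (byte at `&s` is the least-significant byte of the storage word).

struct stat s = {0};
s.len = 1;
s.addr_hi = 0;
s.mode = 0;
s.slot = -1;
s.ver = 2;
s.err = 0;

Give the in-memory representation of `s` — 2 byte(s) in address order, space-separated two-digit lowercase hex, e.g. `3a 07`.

len (3b) val=1 bits=0x1 at bit 0: 0x0001
addr_hi (2b) val=0 bits=0x0 at bit 3: 0x0001
mode (4b) val=0 bits=0x0 at bit 5: 0x0001
slot (3b) val=-1 bits=0x7 at bit 9: 0x0e01
ver (3b) val=2 bits=0x2 at bit 12: 0x2e01
err (1b) val=0 bits=0x0 at bit 15: 0x2e01
word = 0x2e01 → little-endian bytes:
  [0]=0x01  [1]=0x2e

01 2e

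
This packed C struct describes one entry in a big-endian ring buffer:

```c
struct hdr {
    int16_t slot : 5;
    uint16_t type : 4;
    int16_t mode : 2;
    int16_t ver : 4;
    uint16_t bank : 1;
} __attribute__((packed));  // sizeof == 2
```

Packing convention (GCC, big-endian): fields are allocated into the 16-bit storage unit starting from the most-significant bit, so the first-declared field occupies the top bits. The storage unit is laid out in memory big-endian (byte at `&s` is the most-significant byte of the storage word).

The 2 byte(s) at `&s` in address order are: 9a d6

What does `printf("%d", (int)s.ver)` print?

-5

[0]=0x9a [1]=0xd6 (big-endian) → word 0x9ad6
slot:5 @ bit 11 → (0x9ad6>>11)&0x1f = 0x13
type:4 @ bit 7 → (0x9ad6>>7)&0xf = 0x5
mode:2 @ bit 5 → (0x9ad6>>5)&0x3 = 0x2
ver:4 @ bit 1 → (0x9ad6>>1)&0xf = 0xb  ←
bank:1 @ bit 0 → (0x9ad6>>0)&0x1 = 0x0
ver signed 4b, MSB=1: 11 - 16 = -5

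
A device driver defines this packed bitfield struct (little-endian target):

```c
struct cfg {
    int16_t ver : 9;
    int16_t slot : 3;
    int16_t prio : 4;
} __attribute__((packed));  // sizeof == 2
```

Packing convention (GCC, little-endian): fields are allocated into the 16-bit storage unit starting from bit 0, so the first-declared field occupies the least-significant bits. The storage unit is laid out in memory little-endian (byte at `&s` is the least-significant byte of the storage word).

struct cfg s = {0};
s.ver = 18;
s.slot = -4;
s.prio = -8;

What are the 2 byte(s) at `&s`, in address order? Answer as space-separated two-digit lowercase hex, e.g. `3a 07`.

12 88

ver (9b) val=18 bits=0x12 at bit 0: 0x0012
slot (3b) val=-4 bits=0x4 at bit 9: 0x0812
prio (4b) val=-8 bits=0x8 at bit 12: 0x8812
word = 0x8812 → little-endian bytes:
  [0]=0x12  [1]=0x88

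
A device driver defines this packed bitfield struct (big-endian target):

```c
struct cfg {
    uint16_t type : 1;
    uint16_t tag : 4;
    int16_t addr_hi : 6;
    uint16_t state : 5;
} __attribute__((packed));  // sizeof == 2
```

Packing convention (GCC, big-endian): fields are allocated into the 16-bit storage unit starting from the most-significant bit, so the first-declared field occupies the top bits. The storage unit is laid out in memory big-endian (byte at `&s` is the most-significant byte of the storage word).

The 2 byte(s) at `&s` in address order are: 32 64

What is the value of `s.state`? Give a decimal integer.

4

[0]=0x32 [1]=0x64 (big-endian) → word 0x3264
type [15+:1] = (word>>15) & 0x1 = 0
tag [11+:4] = (word>>11) & 0xf = 6
addr_hi [5+:6] = (word>>5) & 0x3f = 19
state [0+:5] = (word>>0) & 0x1f = 4  ←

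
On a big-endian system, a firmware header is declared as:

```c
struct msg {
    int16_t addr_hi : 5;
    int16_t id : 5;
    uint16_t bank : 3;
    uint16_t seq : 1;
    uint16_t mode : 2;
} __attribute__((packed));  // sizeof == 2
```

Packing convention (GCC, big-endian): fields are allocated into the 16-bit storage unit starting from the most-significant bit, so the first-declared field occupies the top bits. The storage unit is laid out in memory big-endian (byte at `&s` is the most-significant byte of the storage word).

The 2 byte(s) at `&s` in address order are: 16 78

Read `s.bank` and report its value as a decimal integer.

[0]=0x16 [1]=0x78 (big-endian) → word 0x1678
addr_hi [11+:5] = (word>>11) & 0x1f = 2
id [6+:5] = (word>>6) & 0x1f = 25
bank [3+:3] = (word>>3) & 0x7 = 7  ←
seq [2+:1] = (word>>2) & 0x1 = 0
mode [0+:2] = (word>>0) & 0x3 = 0

7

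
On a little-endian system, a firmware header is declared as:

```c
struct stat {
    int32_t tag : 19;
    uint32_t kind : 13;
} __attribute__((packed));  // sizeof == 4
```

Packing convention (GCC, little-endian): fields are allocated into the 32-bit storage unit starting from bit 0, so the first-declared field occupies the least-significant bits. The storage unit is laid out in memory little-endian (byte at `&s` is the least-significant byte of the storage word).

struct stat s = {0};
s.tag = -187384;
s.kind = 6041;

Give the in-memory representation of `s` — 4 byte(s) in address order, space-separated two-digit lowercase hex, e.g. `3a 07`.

[0+:19] tag=-187384 & 0x7ffff = 0x52408; word=0x00052408
[19+:13] kind=6041 & 0x1fff = 0x1799; word=0xbccd2408
word = 0xbccd2408 → little-endian bytes:
  [0]=0x08  [1]=0x24  [2]=0xcd  [3]=0xbc

08 24 cd bc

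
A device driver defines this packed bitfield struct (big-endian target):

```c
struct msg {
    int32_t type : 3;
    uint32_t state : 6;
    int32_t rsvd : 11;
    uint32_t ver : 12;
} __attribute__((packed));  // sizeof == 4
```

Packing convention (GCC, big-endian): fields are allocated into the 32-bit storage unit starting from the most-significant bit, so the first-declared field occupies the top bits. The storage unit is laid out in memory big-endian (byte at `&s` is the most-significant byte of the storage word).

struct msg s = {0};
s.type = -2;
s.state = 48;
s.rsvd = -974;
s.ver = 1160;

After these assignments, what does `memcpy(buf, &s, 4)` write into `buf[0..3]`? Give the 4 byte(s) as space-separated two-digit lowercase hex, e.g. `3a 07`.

[29+:3] type=-2 & 0x7 = 0x6; word=0xc0000000
[23+:6] state=48 & 0x3f = 0x30; word=0xd8000000
[12+:11] rsvd=-974 & 0x7ff = 0x432; word=0xd8432000
[0+:12] ver=1160 & 0xfff = 0x488; word=0xd8432488
word = 0xd8432488 → big-endian bytes:
  [0]=0xd8  [1]=0x43  [2]=0x24  [3]=0x88

d8 43 24 88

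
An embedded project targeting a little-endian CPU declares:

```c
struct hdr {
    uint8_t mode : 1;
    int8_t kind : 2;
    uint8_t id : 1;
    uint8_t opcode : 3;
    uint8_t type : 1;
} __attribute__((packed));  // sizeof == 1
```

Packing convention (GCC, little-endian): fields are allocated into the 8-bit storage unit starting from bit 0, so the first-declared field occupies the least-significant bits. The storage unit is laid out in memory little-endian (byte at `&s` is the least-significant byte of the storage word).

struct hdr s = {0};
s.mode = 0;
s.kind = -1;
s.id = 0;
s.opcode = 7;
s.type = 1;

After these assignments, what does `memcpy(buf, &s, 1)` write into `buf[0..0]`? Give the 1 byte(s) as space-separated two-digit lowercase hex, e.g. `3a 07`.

f6

mode:1 = 0 → 0x0 << 0 → word 0x00
kind:2 = -1 → 0x3 << 1 → word 0x06
id:1 = 0 → 0x0 << 3 → word 0x06
opcode:3 = 7 → 0x7 << 4 → word 0x76
type:1 = 1 → 0x1 << 7 → word 0xf6
word = 0xf6 → little-endian bytes:
  [0]=0xf6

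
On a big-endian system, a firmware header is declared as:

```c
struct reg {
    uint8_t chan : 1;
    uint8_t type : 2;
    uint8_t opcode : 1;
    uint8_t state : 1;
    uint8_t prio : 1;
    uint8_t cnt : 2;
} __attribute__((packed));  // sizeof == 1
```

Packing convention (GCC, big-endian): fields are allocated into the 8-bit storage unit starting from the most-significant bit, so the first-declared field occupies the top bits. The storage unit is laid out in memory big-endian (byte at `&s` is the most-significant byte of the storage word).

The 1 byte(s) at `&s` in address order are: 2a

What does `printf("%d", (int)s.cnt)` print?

2

[0]=0x2a (big-endian) → word 0x2a
chan [7+:1] = (word>>7) & 0x1 = 0
type [5+:2] = (word>>5) & 0x3 = 1
opcode [4+:1] = (word>>4) & 0x1 = 0
state [3+:1] = (word>>3) & 0x1 = 1
prio [2+:1] = (word>>2) & 0x1 = 0
cnt [0+:2] = (word>>0) & 0x3 = 2  ←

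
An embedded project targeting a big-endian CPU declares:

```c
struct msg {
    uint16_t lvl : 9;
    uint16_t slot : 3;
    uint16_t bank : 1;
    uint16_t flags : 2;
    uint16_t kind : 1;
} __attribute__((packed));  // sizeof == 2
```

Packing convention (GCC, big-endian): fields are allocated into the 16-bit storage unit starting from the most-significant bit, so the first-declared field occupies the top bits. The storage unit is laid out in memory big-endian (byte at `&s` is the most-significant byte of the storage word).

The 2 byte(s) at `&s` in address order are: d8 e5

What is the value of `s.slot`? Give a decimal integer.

6

[0]=0xd8 [1]=0xe5 (big-endian) → word 0xd8e5
lvl:9 @ bit 7 → (0xd8e5>>7)&0x1ff = 0x1b1
slot:3 @ bit 4 → (0xd8e5>>4)&0x7 = 0x6  ←
bank:1 @ bit 3 → (0xd8e5>>3)&0x1 = 0x0
flags:2 @ bit 1 → (0xd8e5>>1)&0x3 = 0x2
kind:1 @ bit 0 → (0xd8e5>>0)&0x1 = 0x1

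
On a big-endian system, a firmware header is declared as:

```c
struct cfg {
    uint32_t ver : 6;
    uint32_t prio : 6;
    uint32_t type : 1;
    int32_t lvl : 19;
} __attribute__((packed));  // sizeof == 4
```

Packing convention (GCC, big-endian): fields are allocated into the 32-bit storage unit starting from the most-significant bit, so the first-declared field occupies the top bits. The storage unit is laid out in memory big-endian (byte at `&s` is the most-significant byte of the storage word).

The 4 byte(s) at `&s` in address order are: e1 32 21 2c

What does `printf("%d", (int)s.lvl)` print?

[0]=0xe1 [1]=0x32 [2]=0x21 [3]=0x2c (big-endian) → word 0xe132212c
ver:6 @ bit 26 → (0xe132212c>>26)&0x3f = 0x38
prio:6 @ bit 20 → (0xe132212c>>20)&0x3f = 0x13
type:1 @ bit 19 → (0xe132212c>>19)&0x1 = 0x0
lvl:19 @ bit 0 → (0xe132212c>>0)&0x7ffff = 0x2212c  ←
lvl signed 19b, MSB=0: value = 139564

139564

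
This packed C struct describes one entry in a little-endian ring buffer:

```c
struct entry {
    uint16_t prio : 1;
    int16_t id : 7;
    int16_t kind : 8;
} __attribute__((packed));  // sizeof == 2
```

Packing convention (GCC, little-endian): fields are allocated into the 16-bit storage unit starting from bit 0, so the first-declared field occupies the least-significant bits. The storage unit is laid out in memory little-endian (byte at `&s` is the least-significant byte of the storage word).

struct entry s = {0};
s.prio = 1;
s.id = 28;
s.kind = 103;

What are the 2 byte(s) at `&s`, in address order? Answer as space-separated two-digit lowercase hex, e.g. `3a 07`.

prio (1b) val=1 bits=0x1 at bit 0: 0x0001
id (7b) val=28 bits=0x1c at bit 1: 0x0039
kind (8b) val=103 bits=0x67 at bit 8: 0x6739
word = 0x6739 → little-endian bytes:
  [0]=0x39  [1]=0x67

39 67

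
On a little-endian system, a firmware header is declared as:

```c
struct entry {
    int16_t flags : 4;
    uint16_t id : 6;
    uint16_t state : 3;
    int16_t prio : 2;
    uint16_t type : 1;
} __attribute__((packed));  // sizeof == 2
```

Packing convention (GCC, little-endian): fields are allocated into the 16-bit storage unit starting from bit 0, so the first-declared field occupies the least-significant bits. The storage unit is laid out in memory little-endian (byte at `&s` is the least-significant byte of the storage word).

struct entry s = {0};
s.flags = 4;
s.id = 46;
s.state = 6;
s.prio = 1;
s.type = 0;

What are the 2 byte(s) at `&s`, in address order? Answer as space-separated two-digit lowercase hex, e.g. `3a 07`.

e4 3a

[0+:4] flags=4 & 0xf = 0x4; word=0x0004
[4+:6] id=46 & 0x3f = 0x2e; word=0x02e4
[10+:3] state=6 & 0x7 = 0x6; word=0x1ae4
[13+:2] prio=1 & 0x3 = 0x1; word=0x3ae4
[15+:1] type=0 & 0x1 = 0x0; word=0x3ae4
word = 0x3ae4 → little-endian bytes:
  [0]=0xe4  [1]=0x3a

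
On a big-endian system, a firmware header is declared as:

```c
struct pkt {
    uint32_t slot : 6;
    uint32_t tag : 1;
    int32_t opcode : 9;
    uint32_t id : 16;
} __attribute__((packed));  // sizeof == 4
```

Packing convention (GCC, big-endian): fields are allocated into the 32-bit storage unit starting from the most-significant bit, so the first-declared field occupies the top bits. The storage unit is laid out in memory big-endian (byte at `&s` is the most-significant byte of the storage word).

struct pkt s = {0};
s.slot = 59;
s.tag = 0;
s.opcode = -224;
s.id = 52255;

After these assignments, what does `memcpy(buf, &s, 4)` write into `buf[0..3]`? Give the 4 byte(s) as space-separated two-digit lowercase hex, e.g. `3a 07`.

[26+:6] slot=59 & 0x3f = 0x3b; word=0xec000000
[25+:1] tag=0 & 0x1 = 0x0; word=0xec000000
[16+:9] opcode=-224 & 0x1ff = 0x120; word=0xed200000
[0+:16] id=52255 & 0xffff = 0xcc1f; word=0xed20cc1f
word = 0xed20cc1f → big-endian bytes:
  [0]=0xed  [1]=0x20  [2]=0xcc  [3]=0x1f

ed 20 cc 1f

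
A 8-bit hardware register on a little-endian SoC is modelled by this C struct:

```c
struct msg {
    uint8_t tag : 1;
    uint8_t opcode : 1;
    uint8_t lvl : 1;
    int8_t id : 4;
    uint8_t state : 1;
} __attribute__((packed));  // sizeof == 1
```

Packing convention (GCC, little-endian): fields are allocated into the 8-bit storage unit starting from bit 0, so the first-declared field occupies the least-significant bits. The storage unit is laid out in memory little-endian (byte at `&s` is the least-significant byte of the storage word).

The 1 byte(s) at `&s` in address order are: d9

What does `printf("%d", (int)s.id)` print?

-5

[0]=0xd9 (little-endian) → word 0xd9
tag:1 @ bit 0 → (0xd9>>0)&0x1 = 0x1
opcode:1 @ bit 1 → (0xd9>>1)&0x1 = 0x0
lvl:1 @ bit 2 → (0xd9>>2)&0x1 = 0x0
id:4 @ bit 3 → (0xd9>>3)&0xf = 0xb  ←
state:1 @ bit 7 → (0xd9>>7)&0x1 = 0x1
id signed 4b, MSB=1: 11 - 16 = -5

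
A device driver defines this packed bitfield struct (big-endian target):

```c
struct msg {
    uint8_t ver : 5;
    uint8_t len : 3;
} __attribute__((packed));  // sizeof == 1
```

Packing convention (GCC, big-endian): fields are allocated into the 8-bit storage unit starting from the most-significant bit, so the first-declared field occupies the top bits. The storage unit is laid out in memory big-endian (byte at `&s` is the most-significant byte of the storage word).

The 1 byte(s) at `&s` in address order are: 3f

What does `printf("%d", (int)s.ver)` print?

[0]=0x3f (big-endian) → word 0x3f
ver:5 @ bit 3 → (0x3f>>3)&0x1f = 0x7  ←
len:3 @ bit 0 → (0x3f>>0)&0x7 = 0x7

7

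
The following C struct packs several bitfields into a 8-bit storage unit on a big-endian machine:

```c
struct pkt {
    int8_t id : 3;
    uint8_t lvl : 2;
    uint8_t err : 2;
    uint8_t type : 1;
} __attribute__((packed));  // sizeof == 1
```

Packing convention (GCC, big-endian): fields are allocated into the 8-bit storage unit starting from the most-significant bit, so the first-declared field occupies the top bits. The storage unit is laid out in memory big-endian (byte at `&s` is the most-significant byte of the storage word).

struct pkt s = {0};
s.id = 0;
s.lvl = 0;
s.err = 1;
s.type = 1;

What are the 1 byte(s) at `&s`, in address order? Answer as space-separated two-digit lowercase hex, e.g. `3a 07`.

id:3 = 0 → 0x0 << 5 → word 0x00
lvl:2 = 0 → 0x0 << 3 → word 0x00
err:2 = 1 → 0x1 << 1 → word 0x02
type:1 = 1 → 0x1 << 0 → word 0x03
word = 0x03 → big-endian bytes:
  [0]=0x03

03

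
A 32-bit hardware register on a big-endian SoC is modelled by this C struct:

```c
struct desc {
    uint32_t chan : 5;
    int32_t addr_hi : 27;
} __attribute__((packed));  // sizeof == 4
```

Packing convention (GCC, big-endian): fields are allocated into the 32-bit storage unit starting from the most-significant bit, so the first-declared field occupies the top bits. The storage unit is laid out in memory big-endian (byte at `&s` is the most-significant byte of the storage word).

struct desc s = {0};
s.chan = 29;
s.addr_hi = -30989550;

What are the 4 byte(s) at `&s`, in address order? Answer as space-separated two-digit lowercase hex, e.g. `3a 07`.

[27+:5] chan=29 & 0x1f = 0x1d; word=0xe8000000
[0+:27] addr_hi=-30989550 & 0x7ffffff = 0x6272312; word=0xee272312
word = 0xee272312 → big-endian bytes:
  [0]=0xee  [1]=0x27  [2]=0x23  [3]=0x12

ee 27 23 12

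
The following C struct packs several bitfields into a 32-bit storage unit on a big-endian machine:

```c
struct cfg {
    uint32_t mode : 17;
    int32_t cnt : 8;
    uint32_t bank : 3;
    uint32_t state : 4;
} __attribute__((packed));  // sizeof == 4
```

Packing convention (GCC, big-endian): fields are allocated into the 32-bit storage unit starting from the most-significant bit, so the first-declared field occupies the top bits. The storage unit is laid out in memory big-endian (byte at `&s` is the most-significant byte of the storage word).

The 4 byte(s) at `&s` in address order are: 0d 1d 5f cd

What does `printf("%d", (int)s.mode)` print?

6714

[0]=0x0d [1]=0x1d [2]=0x5f [3]=0xcd (big-endian) → word 0x0d1d5fcd
mode:17 @ bit 15 → (0x0d1d5fcd>>15)&0x1ffff = 0x1a3a  ←
cnt:8 @ bit 7 → (0x0d1d5fcd>>7)&0xff = 0xbf
bank:3 @ bit 4 → (0x0d1d5fcd>>4)&0x7 = 0x4
state:4 @ bit 0 → (0x0d1d5fcd>>0)&0xf = 0xd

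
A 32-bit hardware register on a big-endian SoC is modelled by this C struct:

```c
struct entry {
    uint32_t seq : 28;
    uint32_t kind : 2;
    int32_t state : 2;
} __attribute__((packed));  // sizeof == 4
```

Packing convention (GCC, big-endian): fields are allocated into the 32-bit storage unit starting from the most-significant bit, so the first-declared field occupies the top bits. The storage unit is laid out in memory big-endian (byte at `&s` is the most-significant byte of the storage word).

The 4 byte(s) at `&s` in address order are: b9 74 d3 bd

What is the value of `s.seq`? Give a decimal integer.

[0]=0xb9 [1]=0x74 [2]=0xd3 [3]=0xbd (big-endian) → word 0xb974d3bd
seq:28 @ bit 4 → (0xb974d3bd>>4)&0xfffffff = 0xb974d3b  ←
kind:2 @ bit 2 → (0xb974d3bd>>2)&0x3 = 0x3
state:2 @ bit 0 → (0xb974d3bd>>0)&0x3 = 0x1

194465083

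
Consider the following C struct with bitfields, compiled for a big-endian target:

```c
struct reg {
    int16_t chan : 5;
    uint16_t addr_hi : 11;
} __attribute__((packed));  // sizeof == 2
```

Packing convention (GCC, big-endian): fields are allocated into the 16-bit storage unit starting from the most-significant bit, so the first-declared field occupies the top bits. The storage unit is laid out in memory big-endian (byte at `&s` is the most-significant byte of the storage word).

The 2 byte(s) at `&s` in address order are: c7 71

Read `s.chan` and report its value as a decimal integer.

[0]=0xc7 [1]=0x71 (big-endian) → word 0xc771
chan:5 @ bit 11 → (0xc771>>11)&0x1f = 0x18  ←
addr_hi:11 @ bit 0 → (0xc771>>0)&0x7ff = 0x771
chan signed 5b, MSB=1: 24 - 32 = -8

-8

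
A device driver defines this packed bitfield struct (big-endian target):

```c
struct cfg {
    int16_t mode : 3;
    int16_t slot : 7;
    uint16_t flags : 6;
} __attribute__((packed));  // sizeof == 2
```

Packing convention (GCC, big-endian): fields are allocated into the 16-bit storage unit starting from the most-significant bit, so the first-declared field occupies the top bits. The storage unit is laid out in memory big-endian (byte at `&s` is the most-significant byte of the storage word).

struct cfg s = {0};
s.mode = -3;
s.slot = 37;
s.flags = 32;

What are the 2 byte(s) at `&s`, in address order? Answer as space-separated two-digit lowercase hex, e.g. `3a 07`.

mode (3b) val=-3 bits=0x5 at bit 13: 0xa000
slot (7b) val=37 bits=0x25 at bit 6: 0xa940
flags (6b) val=32 bits=0x20 at bit 0: 0xa960
word = 0xa960 → big-endian bytes:
  [0]=0xa9  [1]=0x60

a9 60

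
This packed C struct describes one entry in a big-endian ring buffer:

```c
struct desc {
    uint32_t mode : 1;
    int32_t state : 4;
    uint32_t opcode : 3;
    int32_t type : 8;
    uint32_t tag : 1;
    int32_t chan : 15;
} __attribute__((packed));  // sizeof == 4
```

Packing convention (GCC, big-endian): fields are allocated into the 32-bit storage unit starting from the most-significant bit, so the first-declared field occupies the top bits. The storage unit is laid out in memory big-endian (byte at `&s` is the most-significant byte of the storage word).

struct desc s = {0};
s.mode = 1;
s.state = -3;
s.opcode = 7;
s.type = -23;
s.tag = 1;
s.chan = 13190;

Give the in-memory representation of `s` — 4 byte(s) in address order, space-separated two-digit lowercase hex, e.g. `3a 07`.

ef e9 b3 86

mode:1 = 1 → 0x1 << 31 → word 0x80000000
state:4 = -3 → 0xd << 27 → word 0xe8000000
opcode:3 = 7 → 0x7 << 24 → word 0xef000000
type:8 = -23 → 0xe9 << 16 → word 0xefe90000
tag:1 = 1 → 0x1 << 15 → word 0xefe98000
chan:15 = 13190 → 0x3386 << 0 → word 0xefe9b386
word = 0xefe9b386 → big-endian bytes:
  [0]=0xef  [1]=0xe9  [2]=0xb3  [3]=0x86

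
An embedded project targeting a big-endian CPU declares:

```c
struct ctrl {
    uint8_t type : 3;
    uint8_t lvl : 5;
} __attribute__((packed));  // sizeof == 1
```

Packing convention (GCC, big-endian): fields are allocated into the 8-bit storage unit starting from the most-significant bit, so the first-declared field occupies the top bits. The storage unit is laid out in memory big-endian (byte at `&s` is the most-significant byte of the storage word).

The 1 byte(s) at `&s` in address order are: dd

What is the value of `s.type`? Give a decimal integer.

6

[0]=0xdd (big-endian) → word 0xdd
type [5+:3] = (word>>5) & 0x7 = 6  ←
lvl [0+:5] = (word>>0) & 0x1f = 29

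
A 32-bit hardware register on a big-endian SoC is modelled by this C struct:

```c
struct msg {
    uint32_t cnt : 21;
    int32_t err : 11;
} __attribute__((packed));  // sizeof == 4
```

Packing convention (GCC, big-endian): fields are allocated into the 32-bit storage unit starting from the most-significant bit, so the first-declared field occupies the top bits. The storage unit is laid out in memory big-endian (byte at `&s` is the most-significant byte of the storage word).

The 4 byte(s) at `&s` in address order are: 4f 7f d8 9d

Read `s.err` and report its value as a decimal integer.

157

[0]=0x4f [1]=0x7f [2]=0xd8 [3]=0x9d (big-endian) → word 0x4f7fd89d
cnt [11+:21] = (word>>11) & 0x1fffff = 651259
err [0+:11] = (word>>0) & 0x7ff = 157  ←
err signed 11b, MSB=0: value = 157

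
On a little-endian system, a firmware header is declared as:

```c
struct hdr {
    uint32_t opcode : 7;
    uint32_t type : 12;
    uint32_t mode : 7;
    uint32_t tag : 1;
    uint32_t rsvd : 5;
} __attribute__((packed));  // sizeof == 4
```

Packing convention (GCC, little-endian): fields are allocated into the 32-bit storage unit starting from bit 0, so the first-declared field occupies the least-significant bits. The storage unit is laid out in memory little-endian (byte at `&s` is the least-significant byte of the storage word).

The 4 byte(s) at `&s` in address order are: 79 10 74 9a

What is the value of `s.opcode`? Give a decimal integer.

[0]=0x79 [1]=0x10 [2]=0x74 [3]=0x9a (little-endian) → word 0x9a741079
opcode [0+:7] = (word>>0) & 0x7f = 121  ←
type [7+:12] = (word>>7) & 0xfff = 2080
mode [19+:7] = (word>>19) & 0x7f = 78
tag [26+:1] = (word>>26) & 0x1 = 0
rsvd [27+:5] = (word>>27) & 0x1f = 19

121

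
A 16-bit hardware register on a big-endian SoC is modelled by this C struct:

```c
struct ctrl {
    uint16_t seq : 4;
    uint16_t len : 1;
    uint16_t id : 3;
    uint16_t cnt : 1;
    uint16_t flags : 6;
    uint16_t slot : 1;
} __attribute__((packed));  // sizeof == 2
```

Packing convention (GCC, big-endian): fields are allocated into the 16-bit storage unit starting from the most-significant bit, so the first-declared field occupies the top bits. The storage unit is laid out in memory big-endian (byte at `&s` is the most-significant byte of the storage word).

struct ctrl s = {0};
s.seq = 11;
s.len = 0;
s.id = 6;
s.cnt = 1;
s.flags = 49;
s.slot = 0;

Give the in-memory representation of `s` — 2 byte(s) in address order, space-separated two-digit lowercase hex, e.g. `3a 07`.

[12+:4] seq=11 & 0xf = 0xb; word=0xb000
[11+:1] len=0 & 0x1 = 0x0; word=0xb000
[8+:3] id=6 & 0x7 = 0x6; word=0xb600
[7+:1] cnt=1 & 0x1 = 0x1; word=0xb680
[1+:6] flags=49 & 0x3f = 0x31; word=0xb6e2
[0+:1] slot=0 & 0x1 = 0x0; word=0xb6e2
word = 0xb6e2 → big-endian bytes:
  [0]=0xb6  [1]=0xe2

b6 e2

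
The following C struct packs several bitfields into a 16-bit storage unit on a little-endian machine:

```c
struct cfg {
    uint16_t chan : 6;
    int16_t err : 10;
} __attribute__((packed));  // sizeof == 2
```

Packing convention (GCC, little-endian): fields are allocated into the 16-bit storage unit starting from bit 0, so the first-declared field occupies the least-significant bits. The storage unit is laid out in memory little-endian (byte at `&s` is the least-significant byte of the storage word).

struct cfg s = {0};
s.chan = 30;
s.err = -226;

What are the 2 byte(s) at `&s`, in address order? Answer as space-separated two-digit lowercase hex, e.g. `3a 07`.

9e c7

[0+:6] chan=30 & 0x3f = 0x1e; word=0x001e
[6+:10] err=-226 & 0x3ff = 0x31e; word=0xc79e
word = 0xc79e → little-endian bytes:
  [0]=0x9e  [1]=0xc7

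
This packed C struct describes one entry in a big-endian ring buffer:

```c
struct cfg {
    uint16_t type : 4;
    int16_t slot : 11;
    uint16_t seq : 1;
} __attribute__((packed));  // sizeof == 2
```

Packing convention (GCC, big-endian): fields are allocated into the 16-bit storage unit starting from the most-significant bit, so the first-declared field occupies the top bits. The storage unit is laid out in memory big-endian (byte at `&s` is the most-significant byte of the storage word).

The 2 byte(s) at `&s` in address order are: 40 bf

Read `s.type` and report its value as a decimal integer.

[0]=0x40 [1]=0xbf (big-endian) → word 0x40bf
type [12+:4] = (word>>12) & 0xf = 4  ←
slot [1+:11] = (word>>1) & 0x7ff = 95
seq [0+:1] = (word>>0) & 0x1 = 1

4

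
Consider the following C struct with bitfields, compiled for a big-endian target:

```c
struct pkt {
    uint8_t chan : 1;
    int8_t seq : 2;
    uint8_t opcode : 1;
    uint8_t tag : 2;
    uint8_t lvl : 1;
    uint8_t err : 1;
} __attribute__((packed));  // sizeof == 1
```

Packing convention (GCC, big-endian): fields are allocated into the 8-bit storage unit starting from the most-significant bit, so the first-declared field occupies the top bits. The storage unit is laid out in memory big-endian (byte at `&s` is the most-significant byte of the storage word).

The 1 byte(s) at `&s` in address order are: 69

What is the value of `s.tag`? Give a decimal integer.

2

[0]=0x69 (big-endian) → word 0x69
chan [7+:1] = (word>>7) & 0x1 = 0
seq [5+:2] = (word>>5) & 0x3 = 3
opcode [4+:1] = (word>>4) & 0x1 = 0
tag [2+:2] = (word>>2) & 0x3 = 2  ←
lvl [1+:1] = (word>>1) & 0x1 = 0
err [0+:1] = (word>>0) & 0x1 = 1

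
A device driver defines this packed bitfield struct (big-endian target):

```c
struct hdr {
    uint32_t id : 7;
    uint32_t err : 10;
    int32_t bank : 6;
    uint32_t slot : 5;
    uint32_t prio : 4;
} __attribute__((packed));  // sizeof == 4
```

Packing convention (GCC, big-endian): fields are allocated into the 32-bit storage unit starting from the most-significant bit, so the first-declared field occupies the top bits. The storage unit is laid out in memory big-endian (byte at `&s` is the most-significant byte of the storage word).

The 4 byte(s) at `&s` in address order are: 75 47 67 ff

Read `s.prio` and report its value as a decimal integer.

[0]=0x75 [1]=0x47 [2]=0x67 [3]=0xff (big-endian) → word 0x754767ff
id [25+:7] = (word>>25) & 0x7f = 58
err [15+:10] = (word>>15) & 0x3ff = 654
bank [9+:6] = (word>>9) & 0x3f = 51
slot [4+:5] = (word>>4) & 0x1f = 31
prio [0+:4] = (word>>0) & 0xf = 15  ←

15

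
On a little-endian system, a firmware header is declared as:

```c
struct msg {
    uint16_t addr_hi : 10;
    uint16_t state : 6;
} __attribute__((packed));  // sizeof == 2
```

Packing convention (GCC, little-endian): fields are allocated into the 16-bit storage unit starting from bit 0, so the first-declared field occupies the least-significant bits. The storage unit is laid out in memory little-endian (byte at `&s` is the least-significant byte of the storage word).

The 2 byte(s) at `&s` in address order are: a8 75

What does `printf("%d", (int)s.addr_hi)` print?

[0]=0xa8 [1]=0x75 (little-endian) → word 0x75a8
addr_hi [0+:10] = (word>>0) & 0x3ff = 424  ←
state [10+:6] = (word>>10) & 0x3f = 29

424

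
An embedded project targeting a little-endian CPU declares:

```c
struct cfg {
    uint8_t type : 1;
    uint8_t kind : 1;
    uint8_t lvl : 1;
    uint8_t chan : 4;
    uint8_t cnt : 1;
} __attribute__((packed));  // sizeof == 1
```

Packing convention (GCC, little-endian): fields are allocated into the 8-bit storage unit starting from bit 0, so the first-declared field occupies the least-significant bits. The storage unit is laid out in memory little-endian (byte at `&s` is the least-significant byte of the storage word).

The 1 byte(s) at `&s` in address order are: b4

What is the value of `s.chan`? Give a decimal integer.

[0]=0xb4 (little-endian) → word 0xb4
type:1 @ bit 0 → (0xb4>>0)&0x1 = 0x0
kind:1 @ bit 1 → (0xb4>>1)&0x1 = 0x0
lvl:1 @ bit 2 → (0xb4>>2)&0x1 = 0x1
chan:4 @ bit 3 → (0xb4>>3)&0xf = 0x6  ←
cnt:1 @ bit 7 → (0xb4>>7)&0x1 = 0x1

6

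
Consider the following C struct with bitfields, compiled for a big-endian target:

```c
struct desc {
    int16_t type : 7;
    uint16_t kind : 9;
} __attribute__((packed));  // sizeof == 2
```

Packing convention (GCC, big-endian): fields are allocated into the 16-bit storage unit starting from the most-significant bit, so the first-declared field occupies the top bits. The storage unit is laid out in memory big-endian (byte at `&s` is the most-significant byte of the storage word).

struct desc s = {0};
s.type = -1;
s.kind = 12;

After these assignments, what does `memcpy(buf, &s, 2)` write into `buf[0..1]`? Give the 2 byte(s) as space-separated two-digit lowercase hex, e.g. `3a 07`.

fe 0c

[9+:7] type=-1 & 0x7f = 0x7f; word=0xfe00
[0+:9] kind=12 & 0x1ff = 0xc; word=0xfe0c
word = 0xfe0c → big-endian bytes:
  [0]=0xfe  [1]=0x0c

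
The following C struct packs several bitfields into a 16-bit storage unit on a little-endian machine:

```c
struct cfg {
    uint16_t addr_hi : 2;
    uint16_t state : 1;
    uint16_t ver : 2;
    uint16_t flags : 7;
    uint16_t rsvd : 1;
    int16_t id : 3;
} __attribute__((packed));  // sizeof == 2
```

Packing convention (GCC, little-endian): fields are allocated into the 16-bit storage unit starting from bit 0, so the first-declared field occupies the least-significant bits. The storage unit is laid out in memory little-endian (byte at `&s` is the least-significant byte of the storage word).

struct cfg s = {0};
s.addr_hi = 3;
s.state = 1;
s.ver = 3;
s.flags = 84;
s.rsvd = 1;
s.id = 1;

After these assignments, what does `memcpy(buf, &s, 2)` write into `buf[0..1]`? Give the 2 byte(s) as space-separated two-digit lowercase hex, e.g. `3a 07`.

addr_hi (2b) val=3 bits=0x3 at bit 0: 0x0003
state (1b) val=1 bits=0x1 at bit 2: 0x0007
ver (2b) val=3 bits=0x3 at bit 3: 0x001f
flags (7b) val=84 bits=0x54 at bit 5: 0x0a9f
rsvd (1b) val=1 bits=0x1 at bit 12: 0x1a9f
id (3b) val=1 bits=0x1 at bit 13: 0x3a9f
word = 0x3a9f → little-endian bytes:
  [0]=0x9f  [1]=0x3a

9f 3a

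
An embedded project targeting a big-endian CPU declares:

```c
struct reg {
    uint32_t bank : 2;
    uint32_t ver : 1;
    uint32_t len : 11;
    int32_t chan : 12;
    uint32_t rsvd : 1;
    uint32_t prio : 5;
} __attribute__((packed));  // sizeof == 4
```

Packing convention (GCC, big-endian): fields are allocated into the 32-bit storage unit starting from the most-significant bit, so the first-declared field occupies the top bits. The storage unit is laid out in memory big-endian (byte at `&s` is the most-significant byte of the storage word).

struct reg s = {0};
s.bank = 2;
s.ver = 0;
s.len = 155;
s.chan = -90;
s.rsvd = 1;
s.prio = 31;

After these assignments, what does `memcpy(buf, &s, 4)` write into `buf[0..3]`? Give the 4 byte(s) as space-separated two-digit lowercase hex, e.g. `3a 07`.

[30+:2] bank=2 & 0x3 = 0x2; word=0x80000000
[29+:1] ver=0 & 0x1 = 0x0; word=0x80000000
[18+:11] len=155 & 0x7ff = 0x9b; word=0x826c0000
[6+:12] chan=-90 & 0xfff = 0xfa6; word=0x826fe980
[5+:1] rsvd=1 & 0x1 = 0x1; word=0x826fe9a0
[0+:5] prio=31 & 0x1f = 0x1f; word=0x826fe9bf
word = 0x826fe9bf → big-endian bytes:
  [0]=0x82  [1]=0x6f  [2]=0xe9  [3]=0xbf

82 6f e9 bf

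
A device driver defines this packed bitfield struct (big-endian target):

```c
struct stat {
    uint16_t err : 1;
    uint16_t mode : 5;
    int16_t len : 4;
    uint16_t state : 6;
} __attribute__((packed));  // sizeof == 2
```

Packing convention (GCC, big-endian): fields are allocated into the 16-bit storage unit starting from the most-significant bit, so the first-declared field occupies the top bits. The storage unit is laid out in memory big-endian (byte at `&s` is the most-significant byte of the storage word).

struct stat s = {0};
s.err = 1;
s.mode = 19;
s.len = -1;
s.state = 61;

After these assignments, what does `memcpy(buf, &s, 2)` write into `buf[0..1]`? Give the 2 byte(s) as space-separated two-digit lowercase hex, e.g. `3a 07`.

err:1 = 1 → 0x1 << 15 → word 0x8000
mode:5 = 19 → 0x13 << 10 → word 0xcc00
len:4 = -1 → 0xf << 6 → word 0xcfc0
state:6 = 61 → 0x3d << 0 → word 0xcffd
word = 0xcffd → big-endian bytes:
  [0]=0xcf  [1]=0xfd

cf fd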